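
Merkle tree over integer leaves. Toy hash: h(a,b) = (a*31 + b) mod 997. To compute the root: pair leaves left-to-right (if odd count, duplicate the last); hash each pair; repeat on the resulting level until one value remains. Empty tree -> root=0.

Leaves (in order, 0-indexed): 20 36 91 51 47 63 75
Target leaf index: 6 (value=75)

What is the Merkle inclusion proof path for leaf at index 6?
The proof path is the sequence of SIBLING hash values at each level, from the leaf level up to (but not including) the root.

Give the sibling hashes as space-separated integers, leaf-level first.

Answer: 75 523 277

Derivation:
L0 (leaves): [20, 36, 91, 51, 47, 63, 75], target index=6
L1: h(20,36)=(20*31+36)%997=656 [pair 0] h(91,51)=(91*31+51)%997=878 [pair 1] h(47,63)=(47*31+63)%997=523 [pair 2] h(75,75)=(75*31+75)%997=406 [pair 3] -> [656, 878, 523, 406]
  Sibling for proof at L0: 75
L2: h(656,878)=(656*31+878)%997=277 [pair 0] h(523,406)=(523*31+406)%997=667 [pair 1] -> [277, 667]
  Sibling for proof at L1: 523
L3: h(277,667)=(277*31+667)%997=281 [pair 0] -> [281]
  Sibling for proof at L2: 277
Root: 281
Proof path (sibling hashes from leaf to root): [75, 523, 277]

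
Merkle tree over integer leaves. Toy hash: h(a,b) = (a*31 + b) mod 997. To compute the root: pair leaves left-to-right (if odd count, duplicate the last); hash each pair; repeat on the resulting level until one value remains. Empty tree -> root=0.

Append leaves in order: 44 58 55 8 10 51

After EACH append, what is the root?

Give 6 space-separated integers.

Answer: 44 425 977 930 187 502

Derivation:
After append 44 (leaves=[44]):
  L0: [44]
  root=44
After append 58 (leaves=[44, 58]):
  L0: [44, 58]
  L1: h(44,58)=(44*31+58)%997=425 -> [425]
  root=425
After append 55 (leaves=[44, 58, 55]):
  L0: [44, 58, 55]
  L1: h(44,58)=(44*31+58)%997=425 h(55,55)=(55*31+55)%997=763 -> [425, 763]
  L2: h(425,763)=(425*31+763)%997=977 -> [977]
  root=977
After append 8 (leaves=[44, 58, 55, 8]):
  L0: [44, 58, 55, 8]
  L1: h(44,58)=(44*31+58)%997=425 h(55,8)=(55*31+8)%997=716 -> [425, 716]
  L2: h(425,716)=(425*31+716)%997=930 -> [930]
  root=930
After append 10 (leaves=[44, 58, 55, 8, 10]):
  L0: [44, 58, 55, 8, 10]
  L1: h(44,58)=(44*31+58)%997=425 h(55,8)=(55*31+8)%997=716 h(10,10)=(10*31+10)%997=320 -> [425, 716, 320]
  L2: h(425,716)=(425*31+716)%997=930 h(320,320)=(320*31+320)%997=270 -> [930, 270]
  L3: h(930,270)=(930*31+270)%997=187 -> [187]
  root=187
After append 51 (leaves=[44, 58, 55, 8, 10, 51]):
  L0: [44, 58, 55, 8, 10, 51]
  L1: h(44,58)=(44*31+58)%997=425 h(55,8)=(55*31+8)%997=716 h(10,51)=(10*31+51)%997=361 -> [425, 716, 361]
  L2: h(425,716)=(425*31+716)%997=930 h(361,361)=(361*31+361)%997=585 -> [930, 585]
  L3: h(930,585)=(930*31+585)%997=502 -> [502]
  root=502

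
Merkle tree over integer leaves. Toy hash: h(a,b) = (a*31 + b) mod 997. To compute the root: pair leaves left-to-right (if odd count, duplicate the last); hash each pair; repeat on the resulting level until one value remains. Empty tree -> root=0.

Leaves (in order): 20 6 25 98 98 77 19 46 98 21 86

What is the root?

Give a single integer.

Answer: 14

Derivation:
L0: [20, 6, 25, 98, 98, 77, 19, 46, 98, 21, 86]
L1: h(20,6)=(20*31+6)%997=626 h(25,98)=(25*31+98)%997=873 h(98,77)=(98*31+77)%997=124 h(19,46)=(19*31+46)%997=635 h(98,21)=(98*31+21)%997=68 h(86,86)=(86*31+86)%997=758 -> [626, 873, 124, 635, 68, 758]
L2: h(626,873)=(626*31+873)%997=339 h(124,635)=(124*31+635)%997=491 h(68,758)=(68*31+758)%997=872 -> [339, 491, 872]
L3: h(339,491)=(339*31+491)%997=33 h(872,872)=(872*31+872)%997=985 -> [33, 985]
L4: h(33,985)=(33*31+985)%997=14 -> [14]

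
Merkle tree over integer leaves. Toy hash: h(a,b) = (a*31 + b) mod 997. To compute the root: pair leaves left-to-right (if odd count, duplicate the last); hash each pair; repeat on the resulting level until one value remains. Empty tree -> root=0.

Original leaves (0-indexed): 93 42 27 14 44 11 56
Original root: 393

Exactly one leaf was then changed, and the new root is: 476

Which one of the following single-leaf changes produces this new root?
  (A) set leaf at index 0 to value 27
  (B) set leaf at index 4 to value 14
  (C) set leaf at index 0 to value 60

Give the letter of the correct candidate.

Original leaves: [93, 42, 27, 14, 44, 11, 56]
Target new root: 476
Try each candidate change and compute the resulting root:
Candidate A: set leaf[0] = 27 -> leaves = [27, 42, 27, 14, 44, 11, 56]
  L0: [27, 42, 27, 14, 44, 11, 56]
  L1: h(27,42)=(27*31+42)%997=879 h(27,14)=(27*31+14)%997=851 h(44,11)=(44*31+11)%997=378 h(56,56)=(56*31+56)%997=795 -> [879, 851, 378, 795]
  L2: h(879,851)=(879*31+851)%997=184 h(378,795)=(378*31+795)%997=549 -> [184, 549]
  L3: h(184,549)=(184*31+549)%997=271 -> [271]
  root = 271 != target 476
Candidate B: set leaf[4] = 14 -> leaves = [93, 42, 27, 14, 14, 11, 56]
  L0: [93, 42, 27, 14, 14, 11, 56]
  L1: h(93,42)=(93*31+42)%997=931 h(27,14)=(27*31+14)%997=851 h(14,11)=(14*31+11)%997=445 h(56,56)=(56*31+56)%997=795 -> [931, 851, 445, 795]
  L2: h(931,851)=(931*31+851)%997=799 h(445,795)=(445*31+795)%997=632 -> [799, 632]
  L3: h(799,632)=(799*31+632)%997=476 -> [476]
  root = 476 == target 476  ** MATCH **
Candidate C: set leaf[0] = 60 -> leaves = [60, 42, 27, 14, 44, 11, 56]
  L0: [60, 42, 27, 14, 44, 11, 56]
  L1: h(60,42)=(60*31+42)%997=905 h(27,14)=(27*31+14)%997=851 h(44,11)=(44*31+11)%997=378 h(56,56)=(56*31+56)%997=795 -> [905, 851, 378, 795]
  L2: h(905,851)=(905*31+851)%997=990 h(378,795)=(378*31+795)%997=549 -> [990, 549]
  L3: h(990,549)=(990*31+549)%997=332 -> [332]
  root = 332 != target 476
Candidate B produces the target root.

Answer: B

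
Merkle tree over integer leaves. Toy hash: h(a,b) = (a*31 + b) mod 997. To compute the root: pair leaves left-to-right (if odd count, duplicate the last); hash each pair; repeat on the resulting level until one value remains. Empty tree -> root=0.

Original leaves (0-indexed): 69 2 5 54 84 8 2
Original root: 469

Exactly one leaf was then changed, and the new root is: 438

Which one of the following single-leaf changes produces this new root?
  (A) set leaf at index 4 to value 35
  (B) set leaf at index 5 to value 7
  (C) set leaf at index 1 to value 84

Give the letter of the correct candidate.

Original leaves: [69, 2, 5, 54, 84, 8, 2]
Target new root: 438
Try each candidate change and compute the resulting root:
Candidate A: set leaf[4] = 35 -> leaves = [69, 2, 5, 54, 35, 8, 2]
  L0: [69, 2, 5, 54, 35, 8, 2]
  L1: h(69,2)=(69*31+2)%997=147 h(5,54)=(5*31+54)%997=209 h(35,8)=(35*31+8)%997=96 h(2,2)=(2*31+2)%997=64 -> [147, 209, 96, 64]
  L2: h(147,209)=(147*31+209)%997=778 h(96,64)=(96*31+64)%997=49 -> [778, 49]
  L3: h(778,49)=(778*31+49)%997=239 -> [239]
  root = 239 != target 438
Candidate B: set leaf[5] = 7 -> leaves = [69, 2, 5, 54, 84, 7, 2]
  L0: [69, 2, 5, 54, 84, 7, 2]
  L1: h(69,2)=(69*31+2)%997=147 h(5,54)=(5*31+54)%997=209 h(84,7)=(84*31+7)%997=617 h(2,2)=(2*31+2)%997=64 -> [147, 209, 617, 64]
  L2: h(147,209)=(147*31+209)%997=778 h(617,64)=(617*31+64)%997=248 -> [778, 248]
  L3: h(778,248)=(778*31+248)%997=438 -> [438]
  root = 438 == target 438  ** MATCH **
Candidate C: set leaf[1] = 84 -> leaves = [69, 84, 5, 54, 84, 8, 2]
  L0: [69, 84, 5, 54, 84, 8, 2]
  L1: h(69,84)=(69*31+84)%997=229 h(5,54)=(5*31+54)%997=209 h(84,8)=(84*31+8)%997=618 h(2,2)=(2*31+2)%997=64 -> [229, 209, 618, 64]
  L2: h(229,209)=(229*31+209)%997=329 h(618,64)=(618*31+64)%997=279 -> [329, 279]
  L3: h(329,279)=(329*31+279)%997=508 -> [508]
  root = 508 != target 438
Candidate B produces the target root.

Answer: B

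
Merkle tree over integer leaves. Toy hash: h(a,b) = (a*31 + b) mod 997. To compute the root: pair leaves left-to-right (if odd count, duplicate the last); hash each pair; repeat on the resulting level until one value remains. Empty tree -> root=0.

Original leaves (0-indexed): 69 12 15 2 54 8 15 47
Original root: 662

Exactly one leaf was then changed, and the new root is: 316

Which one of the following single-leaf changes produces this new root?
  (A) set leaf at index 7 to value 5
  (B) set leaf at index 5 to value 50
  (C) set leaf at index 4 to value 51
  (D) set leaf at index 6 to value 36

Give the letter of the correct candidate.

Original leaves: [69, 12, 15, 2, 54, 8, 15, 47]
Target new root: 316
Try each candidate change and compute the resulting root:
Candidate A: set leaf[7] = 5 -> leaves = [69, 12, 15, 2, 54, 8, 15, 5]
  L0: [69, 12, 15, 2, 54, 8, 15, 5]
  L1: h(69,12)=(69*31+12)%997=157 h(15,2)=(15*31+2)%997=467 h(54,8)=(54*31+8)%997=685 h(15,5)=(15*31+5)%997=470 -> [157, 467, 685, 470]
  L2: h(157,467)=(157*31+467)%997=349 h(685,470)=(685*31+470)%997=768 -> [349, 768]
  L3: h(349,768)=(349*31+768)%997=620 -> [620]
  root = 620 != target 316
Candidate B: set leaf[5] = 50 -> leaves = [69, 12, 15, 2, 54, 50, 15, 47]
  L0: [69, 12, 15, 2, 54, 50, 15, 47]
  L1: h(69,12)=(69*31+12)%997=157 h(15,2)=(15*31+2)%997=467 h(54,50)=(54*31+50)%997=727 h(15,47)=(15*31+47)%997=512 -> [157, 467, 727, 512]
  L2: h(157,467)=(157*31+467)%997=349 h(727,512)=(727*31+512)%997=118 -> [349, 118]
  L3: h(349,118)=(349*31+118)%997=967 -> [967]
  root = 967 != target 316
Candidate C: set leaf[4] = 51 -> leaves = [69, 12, 15, 2, 51, 8, 15, 47]
  L0: [69, 12, 15, 2, 51, 8, 15, 47]
  L1: h(69,12)=(69*31+12)%997=157 h(15,2)=(15*31+2)%997=467 h(51,8)=(51*31+8)%997=592 h(15,47)=(15*31+47)%997=512 -> [157, 467, 592, 512]
  L2: h(157,467)=(157*31+467)%997=349 h(592,512)=(592*31+512)%997=918 -> [349, 918]
  L3: h(349,918)=(349*31+918)%997=770 -> [770]
  root = 770 != target 316
Candidate D: set leaf[6] = 36 -> leaves = [69, 12, 15, 2, 54, 8, 36, 47]
  L0: [69, 12, 15, 2, 54, 8, 36, 47]
  L1: h(69,12)=(69*31+12)%997=157 h(15,2)=(15*31+2)%997=467 h(54,8)=(54*31+8)%997=685 h(36,47)=(36*31+47)%997=166 -> [157, 467, 685, 166]
  L2: h(157,467)=(157*31+467)%997=349 h(685,166)=(685*31+166)%997=464 -> [349, 464]
  L3: h(349,464)=(349*31+464)%997=316 -> [316]
  root = 316 == target 316  ** MATCH **
Candidate D produces the target root.

Answer: D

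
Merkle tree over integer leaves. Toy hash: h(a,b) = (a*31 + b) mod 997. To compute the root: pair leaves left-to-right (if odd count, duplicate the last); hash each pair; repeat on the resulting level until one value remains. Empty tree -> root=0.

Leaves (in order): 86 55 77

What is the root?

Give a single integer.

L0: [86, 55, 77]
L1: h(86,55)=(86*31+55)%997=727 h(77,77)=(77*31+77)%997=470 -> [727, 470]
L2: h(727,470)=(727*31+470)%997=76 -> [76]

Answer: 76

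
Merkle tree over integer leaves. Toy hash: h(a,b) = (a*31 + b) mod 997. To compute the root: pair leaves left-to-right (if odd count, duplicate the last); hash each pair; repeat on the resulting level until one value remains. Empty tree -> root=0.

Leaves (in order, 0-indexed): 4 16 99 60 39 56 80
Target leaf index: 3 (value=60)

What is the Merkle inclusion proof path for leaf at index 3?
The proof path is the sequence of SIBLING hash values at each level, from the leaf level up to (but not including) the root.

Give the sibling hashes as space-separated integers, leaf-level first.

L0 (leaves): [4, 16, 99, 60, 39, 56, 80], target index=3
L1: h(4,16)=(4*31+16)%997=140 [pair 0] h(99,60)=(99*31+60)%997=138 [pair 1] h(39,56)=(39*31+56)%997=268 [pair 2] h(80,80)=(80*31+80)%997=566 [pair 3] -> [140, 138, 268, 566]
  Sibling for proof at L0: 99
L2: h(140,138)=(140*31+138)%997=490 [pair 0] h(268,566)=(268*31+566)%997=898 [pair 1] -> [490, 898]
  Sibling for proof at L1: 140
L3: h(490,898)=(490*31+898)%997=136 [pair 0] -> [136]
  Sibling for proof at L2: 898
Root: 136
Proof path (sibling hashes from leaf to root): [99, 140, 898]

Answer: 99 140 898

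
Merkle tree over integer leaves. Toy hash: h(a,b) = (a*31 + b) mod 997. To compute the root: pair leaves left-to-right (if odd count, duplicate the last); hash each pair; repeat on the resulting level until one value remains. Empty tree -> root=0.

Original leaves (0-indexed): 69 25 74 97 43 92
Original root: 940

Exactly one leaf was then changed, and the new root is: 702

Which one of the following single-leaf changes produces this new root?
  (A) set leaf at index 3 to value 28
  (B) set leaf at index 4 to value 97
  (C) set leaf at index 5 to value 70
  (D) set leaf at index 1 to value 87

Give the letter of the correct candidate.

Original leaves: [69, 25, 74, 97, 43, 92]
Target new root: 702
Try each candidate change and compute the resulting root:
Candidate A: set leaf[3] = 28 -> leaves = [69, 25, 74, 28, 43, 92]
  L0: [69, 25, 74, 28, 43, 92]
  L1: h(69,25)=(69*31+25)%997=170 h(74,28)=(74*31+28)%997=328 h(43,92)=(43*31+92)%997=428 -> [170, 328, 428]
  L2: h(170,328)=(170*31+328)%997=613 h(428,428)=(428*31+428)%997=735 -> [613, 735]
  L3: h(613,735)=(613*31+735)%997=795 -> [795]
  root = 795 != target 702
Candidate B: set leaf[4] = 97 -> leaves = [69, 25, 74, 97, 97, 92]
  L0: [69, 25, 74, 97, 97, 92]
  L1: h(69,25)=(69*31+25)%997=170 h(74,97)=(74*31+97)%997=397 h(97,92)=(97*31+92)%997=108 -> [170, 397, 108]
  L2: h(170,397)=(170*31+397)%997=682 h(108,108)=(108*31+108)%997=465 -> [682, 465]
  L3: h(682,465)=(682*31+465)%997=670 -> [670]
  root = 670 != target 702
Candidate C: set leaf[5] = 70 -> leaves = [69, 25, 74, 97, 43, 70]
  L0: [69, 25, 74, 97, 43, 70]
  L1: h(69,25)=(69*31+25)%997=170 h(74,97)=(74*31+97)%997=397 h(43,70)=(43*31+70)%997=406 -> [170, 397, 406]
  L2: h(170,397)=(170*31+397)%997=682 h(406,406)=(406*31+406)%997=31 -> [682, 31]
  L3: h(682,31)=(682*31+31)%997=236 -> [236]
  root = 236 != target 702
Candidate D: set leaf[1] = 87 -> leaves = [69, 87, 74, 97, 43, 92]
  L0: [69, 87, 74, 97, 43, 92]
  L1: h(69,87)=(69*31+87)%997=232 h(74,97)=(74*31+97)%997=397 h(43,92)=(43*31+92)%997=428 -> [232, 397, 428]
  L2: h(232,397)=(232*31+397)%997=610 h(428,428)=(428*31+428)%997=735 -> [610, 735]
  L3: h(610,735)=(610*31+735)%997=702 -> [702]
  root = 702 == target 702  ** MATCH **
Candidate D produces the target root.

Answer: D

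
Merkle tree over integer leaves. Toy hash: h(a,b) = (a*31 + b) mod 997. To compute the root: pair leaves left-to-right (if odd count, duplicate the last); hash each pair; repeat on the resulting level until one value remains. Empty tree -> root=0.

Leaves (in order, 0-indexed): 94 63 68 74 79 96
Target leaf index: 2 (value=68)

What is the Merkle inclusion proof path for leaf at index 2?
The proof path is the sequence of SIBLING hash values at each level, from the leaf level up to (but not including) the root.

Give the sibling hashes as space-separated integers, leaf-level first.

Answer: 74 983 683

Derivation:
L0 (leaves): [94, 63, 68, 74, 79, 96], target index=2
L1: h(94,63)=(94*31+63)%997=983 [pair 0] h(68,74)=(68*31+74)%997=188 [pair 1] h(79,96)=(79*31+96)%997=551 [pair 2] -> [983, 188, 551]
  Sibling for proof at L0: 74
L2: h(983,188)=(983*31+188)%997=751 [pair 0] h(551,551)=(551*31+551)%997=683 [pair 1] -> [751, 683]
  Sibling for proof at L1: 983
L3: h(751,683)=(751*31+683)%997=36 [pair 0] -> [36]
  Sibling for proof at L2: 683
Root: 36
Proof path (sibling hashes from leaf to root): [74, 983, 683]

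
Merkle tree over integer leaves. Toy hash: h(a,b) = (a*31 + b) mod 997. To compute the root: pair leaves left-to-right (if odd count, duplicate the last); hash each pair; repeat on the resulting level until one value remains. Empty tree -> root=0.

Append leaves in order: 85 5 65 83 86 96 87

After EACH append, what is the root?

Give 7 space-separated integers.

After append 85 (leaves=[85]):
  L0: [85]
  root=85
After append 5 (leaves=[85, 5]):
  L0: [85, 5]
  L1: h(85,5)=(85*31+5)%997=646 -> [646]
  root=646
After append 65 (leaves=[85, 5, 65]):
  L0: [85, 5, 65]
  L1: h(85,5)=(85*31+5)%997=646 h(65,65)=(65*31+65)%997=86 -> [646, 86]
  L2: h(646,86)=(646*31+86)%997=172 -> [172]
  root=172
After append 83 (leaves=[85, 5, 65, 83]):
  L0: [85, 5, 65, 83]
  L1: h(85,5)=(85*31+5)%997=646 h(65,83)=(65*31+83)%997=104 -> [646, 104]
  L2: h(646,104)=(646*31+104)%997=190 -> [190]
  root=190
After append 86 (leaves=[85, 5, 65, 83, 86]):
  L0: [85, 5, 65, 83, 86]
  L1: h(85,5)=(85*31+5)%997=646 h(65,83)=(65*31+83)%997=104 h(86,86)=(86*31+86)%997=758 -> [646, 104, 758]
  L2: h(646,104)=(646*31+104)%997=190 h(758,758)=(758*31+758)%997=328 -> [190, 328]
  L3: h(190,328)=(190*31+328)%997=236 -> [236]
  root=236
After append 96 (leaves=[85, 5, 65, 83, 86, 96]):
  L0: [85, 5, 65, 83, 86, 96]
  L1: h(85,5)=(85*31+5)%997=646 h(65,83)=(65*31+83)%997=104 h(86,96)=(86*31+96)%997=768 -> [646, 104, 768]
  L2: h(646,104)=(646*31+104)%997=190 h(768,768)=(768*31+768)%997=648 -> [190, 648]
  L3: h(190,648)=(190*31+648)%997=556 -> [556]
  root=556
After append 87 (leaves=[85, 5, 65, 83, 86, 96, 87]):
  L0: [85, 5, 65, 83, 86, 96, 87]
  L1: h(85,5)=(85*31+5)%997=646 h(65,83)=(65*31+83)%997=104 h(86,96)=(86*31+96)%997=768 h(87,87)=(87*31+87)%997=790 -> [646, 104, 768, 790]
  L2: h(646,104)=(646*31+104)%997=190 h(768,790)=(768*31+790)%997=670 -> [190, 670]
  L3: h(190,670)=(190*31+670)%997=578 -> [578]
  root=578

Answer: 85 646 172 190 236 556 578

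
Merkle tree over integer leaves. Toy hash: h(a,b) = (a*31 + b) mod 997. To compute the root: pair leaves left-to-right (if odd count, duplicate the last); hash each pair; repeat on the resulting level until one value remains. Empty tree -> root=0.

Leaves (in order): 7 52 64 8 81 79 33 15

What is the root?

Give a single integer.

Answer: 795

Derivation:
L0: [7, 52, 64, 8, 81, 79, 33, 15]
L1: h(7,52)=(7*31+52)%997=269 h(64,8)=(64*31+8)%997=995 h(81,79)=(81*31+79)%997=596 h(33,15)=(33*31+15)%997=41 -> [269, 995, 596, 41]
L2: h(269,995)=(269*31+995)%997=361 h(596,41)=(596*31+41)%997=571 -> [361, 571]
L3: h(361,571)=(361*31+571)%997=795 -> [795]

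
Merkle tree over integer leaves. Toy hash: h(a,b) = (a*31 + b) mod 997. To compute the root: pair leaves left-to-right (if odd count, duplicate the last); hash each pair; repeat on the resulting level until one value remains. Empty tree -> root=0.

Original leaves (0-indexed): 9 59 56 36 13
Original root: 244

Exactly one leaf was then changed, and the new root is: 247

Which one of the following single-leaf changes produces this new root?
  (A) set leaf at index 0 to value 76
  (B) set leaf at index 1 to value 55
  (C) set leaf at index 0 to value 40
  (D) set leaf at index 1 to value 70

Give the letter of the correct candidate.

Answer: A

Derivation:
Original leaves: [9, 59, 56, 36, 13]
Target new root: 247
Try each candidate change and compute the resulting root:
Candidate A: set leaf[0] = 76 -> leaves = [76, 59, 56, 36, 13]
  L0: [76, 59, 56, 36, 13]
  L1: h(76,59)=(76*31+59)%997=421 h(56,36)=(56*31+36)%997=775 h(13,13)=(13*31+13)%997=416 -> [421, 775, 416]
  L2: h(421,775)=(421*31+775)%997=865 h(416,416)=(416*31+416)%997=351 -> [865, 351]
  L3: h(865,351)=(865*31+351)%997=247 -> [247]
  root = 247 == target 247  ** MATCH **
Candidate B: set leaf[1] = 55 -> leaves = [9, 55, 56, 36, 13]
  L0: [9, 55, 56, 36, 13]
  L1: h(9,55)=(9*31+55)%997=334 h(56,36)=(56*31+36)%997=775 h(13,13)=(13*31+13)%997=416 -> [334, 775, 416]
  L2: h(334,775)=(334*31+775)%997=162 h(416,416)=(416*31+416)%997=351 -> [162, 351]
  L3: h(162,351)=(162*31+351)%997=388 -> [388]
  root = 388 != target 247
Candidate C: set leaf[0] = 40 -> leaves = [40, 59, 56, 36, 13]
  L0: [40, 59, 56, 36, 13]
  L1: h(40,59)=(40*31+59)%997=302 h(56,36)=(56*31+36)%997=775 h(13,13)=(13*31+13)%997=416 -> [302, 775, 416]
  L2: h(302,775)=(302*31+775)%997=167 h(416,416)=(416*31+416)%997=351 -> [167, 351]
  L3: h(167,351)=(167*31+351)%997=543 -> [543]
  root = 543 != target 247
Candidate D: set leaf[1] = 70 -> leaves = [9, 70, 56, 36, 13]
  L0: [9, 70, 56, 36, 13]
  L1: h(9,70)=(9*31+70)%997=349 h(56,36)=(56*31+36)%997=775 h(13,13)=(13*31+13)%997=416 -> [349, 775, 416]
  L2: h(349,775)=(349*31+775)%997=627 h(416,416)=(416*31+416)%997=351 -> [627, 351]
  L3: h(627,351)=(627*31+351)%997=845 -> [845]
  root = 845 != target 247
Candidate A produces the target root.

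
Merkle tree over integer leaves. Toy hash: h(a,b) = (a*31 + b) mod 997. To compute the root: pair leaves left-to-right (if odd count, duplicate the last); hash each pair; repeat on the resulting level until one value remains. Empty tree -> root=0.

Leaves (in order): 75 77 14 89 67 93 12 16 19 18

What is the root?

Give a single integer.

Answer: 563

Derivation:
L0: [75, 77, 14, 89, 67, 93, 12, 16, 19, 18]
L1: h(75,77)=(75*31+77)%997=408 h(14,89)=(14*31+89)%997=523 h(67,93)=(67*31+93)%997=176 h(12,16)=(12*31+16)%997=388 h(19,18)=(19*31+18)%997=607 -> [408, 523, 176, 388, 607]
L2: h(408,523)=(408*31+523)%997=210 h(176,388)=(176*31+388)%997=859 h(607,607)=(607*31+607)%997=481 -> [210, 859, 481]
L3: h(210,859)=(210*31+859)%997=390 h(481,481)=(481*31+481)%997=437 -> [390, 437]
L4: h(390,437)=(390*31+437)%997=563 -> [563]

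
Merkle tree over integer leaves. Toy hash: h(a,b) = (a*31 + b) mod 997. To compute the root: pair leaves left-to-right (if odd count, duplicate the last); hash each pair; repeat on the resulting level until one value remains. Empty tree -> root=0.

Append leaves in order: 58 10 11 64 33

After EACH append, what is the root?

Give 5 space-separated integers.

Answer: 58 811 568 621 202

Derivation:
After append 58 (leaves=[58]):
  L0: [58]
  root=58
After append 10 (leaves=[58, 10]):
  L0: [58, 10]
  L1: h(58,10)=(58*31+10)%997=811 -> [811]
  root=811
After append 11 (leaves=[58, 10, 11]):
  L0: [58, 10, 11]
  L1: h(58,10)=(58*31+10)%997=811 h(11,11)=(11*31+11)%997=352 -> [811, 352]
  L2: h(811,352)=(811*31+352)%997=568 -> [568]
  root=568
After append 64 (leaves=[58, 10, 11, 64]):
  L0: [58, 10, 11, 64]
  L1: h(58,10)=(58*31+10)%997=811 h(11,64)=(11*31+64)%997=405 -> [811, 405]
  L2: h(811,405)=(811*31+405)%997=621 -> [621]
  root=621
After append 33 (leaves=[58, 10, 11, 64, 33]):
  L0: [58, 10, 11, 64, 33]
  L1: h(58,10)=(58*31+10)%997=811 h(11,64)=(11*31+64)%997=405 h(33,33)=(33*31+33)%997=59 -> [811, 405, 59]
  L2: h(811,405)=(811*31+405)%997=621 h(59,59)=(59*31+59)%997=891 -> [621, 891]
  L3: h(621,891)=(621*31+891)%997=202 -> [202]
  root=202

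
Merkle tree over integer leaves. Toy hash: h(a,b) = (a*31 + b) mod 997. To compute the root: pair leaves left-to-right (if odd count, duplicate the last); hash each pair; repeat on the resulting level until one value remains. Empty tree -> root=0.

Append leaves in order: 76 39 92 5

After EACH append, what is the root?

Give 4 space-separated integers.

After append 76 (leaves=[76]):
  L0: [76]
  root=76
After append 39 (leaves=[76, 39]):
  L0: [76, 39]
  L1: h(76,39)=(76*31+39)%997=401 -> [401]
  root=401
After append 92 (leaves=[76, 39, 92]):
  L0: [76, 39, 92]
  L1: h(76,39)=(76*31+39)%997=401 h(92,92)=(92*31+92)%997=950 -> [401, 950]
  L2: h(401,950)=(401*31+950)%997=420 -> [420]
  root=420
After append 5 (leaves=[76, 39, 92, 5]):
  L0: [76, 39, 92, 5]
  L1: h(76,39)=(76*31+39)%997=401 h(92,5)=(92*31+5)%997=863 -> [401, 863]
  L2: h(401,863)=(401*31+863)%997=333 -> [333]
  root=333

Answer: 76 401 420 333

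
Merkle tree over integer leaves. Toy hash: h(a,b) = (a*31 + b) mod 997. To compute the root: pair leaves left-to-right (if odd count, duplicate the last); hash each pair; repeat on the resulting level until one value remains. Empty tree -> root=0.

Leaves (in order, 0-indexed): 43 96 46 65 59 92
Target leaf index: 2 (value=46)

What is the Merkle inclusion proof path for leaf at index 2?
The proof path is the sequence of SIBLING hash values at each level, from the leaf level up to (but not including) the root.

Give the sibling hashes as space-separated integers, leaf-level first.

L0 (leaves): [43, 96, 46, 65, 59, 92], target index=2
L1: h(43,96)=(43*31+96)%997=432 [pair 0] h(46,65)=(46*31+65)%997=494 [pair 1] h(59,92)=(59*31+92)%997=924 [pair 2] -> [432, 494, 924]
  Sibling for proof at L0: 65
L2: h(432,494)=(432*31+494)%997=925 [pair 0] h(924,924)=(924*31+924)%997=655 [pair 1] -> [925, 655]
  Sibling for proof at L1: 432
L3: h(925,655)=(925*31+655)%997=417 [pair 0] -> [417]
  Sibling for proof at L2: 655
Root: 417
Proof path (sibling hashes from leaf to root): [65, 432, 655]

Answer: 65 432 655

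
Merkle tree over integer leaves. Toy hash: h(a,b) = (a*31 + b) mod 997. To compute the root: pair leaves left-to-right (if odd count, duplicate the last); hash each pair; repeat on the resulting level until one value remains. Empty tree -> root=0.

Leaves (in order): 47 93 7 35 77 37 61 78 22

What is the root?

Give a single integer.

L0: [47, 93, 7, 35, 77, 37, 61, 78, 22]
L1: h(47,93)=(47*31+93)%997=553 h(7,35)=(7*31+35)%997=252 h(77,37)=(77*31+37)%997=430 h(61,78)=(61*31+78)%997=972 h(22,22)=(22*31+22)%997=704 -> [553, 252, 430, 972, 704]
L2: h(553,252)=(553*31+252)%997=446 h(430,972)=(430*31+972)%997=344 h(704,704)=(704*31+704)%997=594 -> [446, 344, 594]
L3: h(446,344)=(446*31+344)%997=212 h(594,594)=(594*31+594)%997=65 -> [212, 65]
L4: h(212,65)=(212*31+65)%997=655 -> [655]

Answer: 655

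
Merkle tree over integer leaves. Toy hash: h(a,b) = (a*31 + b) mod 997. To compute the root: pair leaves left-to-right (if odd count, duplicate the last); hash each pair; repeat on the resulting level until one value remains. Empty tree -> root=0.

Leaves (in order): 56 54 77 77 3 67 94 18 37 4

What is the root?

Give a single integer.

Answer: 934

Derivation:
L0: [56, 54, 77, 77, 3, 67, 94, 18, 37, 4]
L1: h(56,54)=(56*31+54)%997=793 h(77,77)=(77*31+77)%997=470 h(3,67)=(3*31+67)%997=160 h(94,18)=(94*31+18)%997=938 h(37,4)=(37*31+4)%997=154 -> [793, 470, 160, 938, 154]
L2: h(793,470)=(793*31+470)%997=128 h(160,938)=(160*31+938)%997=913 h(154,154)=(154*31+154)%997=940 -> [128, 913, 940]
L3: h(128,913)=(128*31+913)%997=893 h(940,940)=(940*31+940)%997=170 -> [893, 170]
L4: h(893,170)=(893*31+170)%997=934 -> [934]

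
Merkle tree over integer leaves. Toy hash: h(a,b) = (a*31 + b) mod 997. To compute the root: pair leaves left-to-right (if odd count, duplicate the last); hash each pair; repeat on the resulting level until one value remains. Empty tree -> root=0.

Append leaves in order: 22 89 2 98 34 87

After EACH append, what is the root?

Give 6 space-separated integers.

Answer: 22 771 37 133 56 755

Derivation:
After append 22 (leaves=[22]):
  L0: [22]
  root=22
After append 89 (leaves=[22, 89]):
  L0: [22, 89]
  L1: h(22,89)=(22*31+89)%997=771 -> [771]
  root=771
After append 2 (leaves=[22, 89, 2]):
  L0: [22, 89, 2]
  L1: h(22,89)=(22*31+89)%997=771 h(2,2)=(2*31+2)%997=64 -> [771, 64]
  L2: h(771,64)=(771*31+64)%997=37 -> [37]
  root=37
After append 98 (leaves=[22, 89, 2, 98]):
  L0: [22, 89, 2, 98]
  L1: h(22,89)=(22*31+89)%997=771 h(2,98)=(2*31+98)%997=160 -> [771, 160]
  L2: h(771,160)=(771*31+160)%997=133 -> [133]
  root=133
After append 34 (leaves=[22, 89, 2, 98, 34]):
  L0: [22, 89, 2, 98, 34]
  L1: h(22,89)=(22*31+89)%997=771 h(2,98)=(2*31+98)%997=160 h(34,34)=(34*31+34)%997=91 -> [771, 160, 91]
  L2: h(771,160)=(771*31+160)%997=133 h(91,91)=(91*31+91)%997=918 -> [133, 918]
  L3: h(133,918)=(133*31+918)%997=56 -> [56]
  root=56
After append 87 (leaves=[22, 89, 2, 98, 34, 87]):
  L0: [22, 89, 2, 98, 34, 87]
  L1: h(22,89)=(22*31+89)%997=771 h(2,98)=(2*31+98)%997=160 h(34,87)=(34*31+87)%997=144 -> [771, 160, 144]
  L2: h(771,160)=(771*31+160)%997=133 h(144,144)=(144*31+144)%997=620 -> [133, 620]
  L3: h(133,620)=(133*31+620)%997=755 -> [755]
  root=755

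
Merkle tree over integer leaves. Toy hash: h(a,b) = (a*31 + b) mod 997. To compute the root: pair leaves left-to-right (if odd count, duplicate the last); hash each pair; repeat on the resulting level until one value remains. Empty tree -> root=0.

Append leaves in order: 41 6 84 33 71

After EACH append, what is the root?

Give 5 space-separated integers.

After append 41 (leaves=[41]):
  L0: [41]
  root=41
After append 6 (leaves=[41, 6]):
  L0: [41, 6]
  L1: h(41,6)=(41*31+6)%997=280 -> [280]
  root=280
After append 84 (leaves=[41, 6, 84]):
  L0: [41, 6, 84]
  L1: h(41,6)=(41*31+6)%997=280 h(84,84)=(84*31+84)%997=694 -> [280, 694]
  L2: h(280,694)=(280*31+694)%997=401 -> [401]
  root=401
After append 33 (leaves=[41, 6, 84, 33]):
  L0: [41, 6, 84, 33]
  L1: h(41,6)=(41*31+6)%997=280 h(84,33)=(84*31+33)%997=643 -> [280, 643]
  L2: h(280,643)=(280*31+643)%997=350 -> [350]
  root=350
After append 71 (leaves=[41, 6, 84, 33, 71]):
  L0: [41, 6, 84, 33, 71]
  L1: h(41,6)=(41*31+6)%997=280 h(84,33)=(84*31+33)%997=643 h(71,71)=(71*31+71)%997=278 -> [280, 643, 278]
  L2: h(280,643)=(280*31+643)%997=350 h(278,278)=(278*31+278)%997=920 -> [350, 920]
  L3: h(350,920)=(350*31+920)%997=803 -> [803]
  root=803

Answer: 41 280 401 350 803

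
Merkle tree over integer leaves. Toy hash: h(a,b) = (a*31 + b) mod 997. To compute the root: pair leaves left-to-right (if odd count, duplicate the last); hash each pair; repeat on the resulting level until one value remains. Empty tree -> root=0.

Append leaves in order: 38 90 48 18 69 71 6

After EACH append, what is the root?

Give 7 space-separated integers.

After append 38 (leaves=[38]):
  L0: [38]
  root=38
After append 90 (leaves=[38, 90]):
  L0: [38, 90]
  L1: h(38,90)=(38*31+90)%997=271 -> [271]
  root=271
After append 48 (leaves=[38, 90, 48]):
  L0: [38, 90, 48]
  L1: h(38,90)=(38*31+90)%997=271 h(48,48)=(48*31+48)%997=539 -> [271, 539]
  L2: h(271,539)=(271*31+539)%997=964 -> [964]
  root=964
After append 18 (leaves=[38, 90, 48, 18]):
  L0: [38, 90, 48, 18]
  L1: h(38,90)=(38*31+90)%997=271 h(48,18)=(48*31+18)%997=509 -> [271, 509]
  L2: h(271,509)=(271*31+509)%997=934 -> [934]
  root=934
After append 69 (leaves=[38, 90, 48, 18, 69]):
  L0: [38, 90, 48, 18, 69]
  L1: h(38,90)=(38*31+90)%997=271 h(48,18)=(48*31+18)%997=509 h(69,69)=(69*31+69)%997=214 -> [271, 509, 214]
  L2: h(271,509)=(271*31+509)%997=934 h(214,214)=(214*31+214)%997=866 -> [934, 866]
  L3: h(934,866)=(934*31+866)%997=907 -> [907]
  root=907
After append 71 (leaves=[38, 90, 48, 18, 69, 71]):
  L0: [38, 90, 48, 18, 69, 71]
  L1: h(38,90)=(38*31+90)%997=271 h(48,18)=(48*31+18)%997=509 h(69,71)=(69*31+71)%997=216 -> [271, 509, 216]
  L2: h(271,509)=(271*31+509)%997=934 h(216,216)=(216*31+216)%997=930 -> [934, 930]
  L3: h(934,930)=(934*31+930)%997=971 -> [971]
  root=971
After append 6 (leaves=[38, 90, 48, 18, 69, 71, 6]):
  L0: [38, 90, 48, 18, 69, 71, 6]
  L1: h(38,90)=(38*31+90)%997=271 h(48,18)=(48*31+18)%997=509 h(69,71)=(69*31+71)%997=216 h(6,6)=(6*31+6)%997=192 -> [271, 509, 216, 192]
  L2: h(271,509)=(271*31+509)%997=934 h(216,192)=(216*31+192)%997=906 -> [934, 906]
  L3: h(934,906)=(934*31+906)%997=947 -> [947]
  root=947

Answer: 38 271 964 934 907 971 947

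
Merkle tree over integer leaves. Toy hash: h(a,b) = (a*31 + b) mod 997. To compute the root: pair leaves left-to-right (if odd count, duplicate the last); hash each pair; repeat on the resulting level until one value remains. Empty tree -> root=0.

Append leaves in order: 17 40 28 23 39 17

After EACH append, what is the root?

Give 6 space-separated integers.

After append 17 (leaves=[17]):
  L0: [17]
  root=17
After append 40 (leaves=[17, 40]):
  L0: [17, 40]
  L1: h(17,40)=(17*31+40)%997=567 -> [567]
  root=567
After append 28 (leaves=[17, 40, 28]):
  L0: [17, 40, 28]
  L1: h(17,40)=(17*31+40)%997=567 h(28,28)=(28*31+28)%997=896 -> [567, 896]
  L2: h(567,896)=(567*31+896)%997=527 -> [527]
  root=527
After append 23 (leaves=[17, 40, 28, 23]):
  L0: [17, 40, 28, 23]
  L1: h(17,40)=(17*31+40)%997=567 h(28,23)=(28*31+23)%997=891 -> [567, 891]
  L2: h(567,891)=(567*31+891)%997=522 -> [522]
  root=522
After append 39 (leaves=[17, 40, 28, 23, 39]):
  L0: [17, 40, 28, 23, 39]
  L1: h(17,40)=(17*31+40)%997=567 h(28,23)=(28*31+23)%997=891 h(39,39)=(39*31+39)%997=251 -> [567, 891, 251]
  L2: h(567,891)=(567*31+891)%997=522 h(251,251)=(251*31+251)%997=56 -> [522, 56]
  L3: h(522,56)=(522*31+56)%997=286 -> [286]
  root=286
After append 17 (leaves=[17, 40, 28, 23, 39, 17]):
  L0: [17, 40, 28, 23, 39, 17]
  L1: h(17,40)=(17*31+40)%997=567 h(28,23)=(28*31+23)%997=891 h(39,17)=(39*31+17)%997=229 -> [567, 891, 229]
  L2: h(567,891)=(567*31+891)%997=522 h(229,229)=(229*31+229)%997=349 -> [522, 349]
  L3: h(522,349)=(522*31+349)%997=579 -> [579]
  root=579

Answer: 17 567 527 522 286 579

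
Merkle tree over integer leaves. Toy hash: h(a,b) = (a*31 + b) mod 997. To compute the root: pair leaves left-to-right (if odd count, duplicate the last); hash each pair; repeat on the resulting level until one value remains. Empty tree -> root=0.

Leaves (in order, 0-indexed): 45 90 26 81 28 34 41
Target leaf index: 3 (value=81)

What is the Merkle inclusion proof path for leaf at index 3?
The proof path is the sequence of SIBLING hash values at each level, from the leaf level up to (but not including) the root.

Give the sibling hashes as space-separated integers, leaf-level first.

L0 (leaves): [45, 90, 26, 81, 28, 34, 41], target index=3
L1: h(45,90)=(45*31+90)%997=488 [pair 0] h(26,81)=(26*31+81)%997=887 [pair 1] h(28,34)=(28*31+34)%997=902 [pair 2] h(41,41)=(41*31+41)%997=315 [pair 3] -> [488, 887, 902, 315]
  Sibling for proof at L0: 26
L2: h(488,887)=(488*31+887)%997=63 [pair 0] h(902,315)=(902*31+315)%997=361 [pair 1] -> [63, 361]
  Sibling for proof at L1: 488
L3: h(63,361)=(63*31+361)%997=320 [pair 0] -> [320]
  Sibling for proof at L2: 361
Root: 320
Proof path (sibling hashes from leaf to root): [26, 488, 361]

Answer: 26 488 361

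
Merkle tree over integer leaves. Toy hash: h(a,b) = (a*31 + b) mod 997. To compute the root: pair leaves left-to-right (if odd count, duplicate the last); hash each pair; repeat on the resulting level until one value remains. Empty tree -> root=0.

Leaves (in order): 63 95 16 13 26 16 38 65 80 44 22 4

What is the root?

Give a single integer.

L0: [63, 95, 16, 13, 26, 16, 38, 65, 80, 44, 22, 4]
L1: h(63,95)=(63*31+95)%997=54 h(16,13)=(16*31+13)%997=509 h(26,16)=(26*31+16)%997=822 h(38,65)=(38*31+65)%997=246 h(80,44)=(80*31+44)%997=530 h(22,4)=(22*31+4)%997=686 -> [54, 509, 822, 246, 530, 686]
L2: h(54,509)=(54*31+509)%997=189 h(822,246)=(822*31+246)%997=803 h(530,686)=(530*31+686)%997=167 -> [189, 803, 167]
L3: h(189,803)=(189*31+803)%997=680 h(167,167)=(167*31+167)%997=359 -> [680, 359]
L4: h(680,359)=(680*31+359)%997=502 -> [502]

Answer: 502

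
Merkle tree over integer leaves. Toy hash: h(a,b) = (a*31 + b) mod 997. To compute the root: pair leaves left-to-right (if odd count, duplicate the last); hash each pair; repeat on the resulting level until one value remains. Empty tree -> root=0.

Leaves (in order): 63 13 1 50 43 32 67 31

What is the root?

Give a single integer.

L0: [63, 13, 1, 50, 43, 32, 67, 31]
L1: h(63,13)=(63*31+13)%997=969 h(1,50)=(1*31+50)%997=81 h(43,32)=(43*31+32)%997=368 h(67,31)=(67*31+31)%997=114 -> [969, 81, 368, 114]
L2: h(969,81)=(969*31+81)%997=210 h(368,114)=(368*31+114)%997=555 -> [210, 555]
L3: h(210,555)=(210*31+555)%997=86 -> [86]

Answer: 86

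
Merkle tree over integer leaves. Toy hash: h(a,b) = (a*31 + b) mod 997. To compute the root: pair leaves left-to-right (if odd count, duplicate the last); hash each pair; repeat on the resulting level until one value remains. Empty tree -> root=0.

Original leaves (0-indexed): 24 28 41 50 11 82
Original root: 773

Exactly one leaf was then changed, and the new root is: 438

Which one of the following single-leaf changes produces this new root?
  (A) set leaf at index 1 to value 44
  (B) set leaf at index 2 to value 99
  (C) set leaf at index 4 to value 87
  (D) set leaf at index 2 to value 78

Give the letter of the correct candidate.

Original leaves: [24, 28, 41, 50, 11, 82]
Target new root: 438
Try each candidate change and compute the resulting root:
Candidate A: set leaf[1] = 44 -> leaves = [24, 44, 41, 50, 11, 82]
  L0: [24, 44, 41, 50, 11, 82]
  L1: h(24,44)=(24*31+44)%997=788 h(41,50)=(41*31+50)%997=324 h(11,82)=(11*31+82)%997=423 -> [788, 324, 423]
  L2: h(788,324)=(788*31+324)%997=824 h(423,423)=(423*31+423)%997=575 -> [824, 575]
  L3: h(824,575)=(824*31+575)%997=197 -> [197]
  root = 197 != target 438
Candidate B: set leaf[2] = 99 -> leaves = [24, 28, 99, 50, 11, 82]
  L0: [24, 28, 99, 50, 11, 82]
  L1: h(24,28)=(24*31+28)%997=772 h(99,50)=(99*31+50)%997=128 h(11,82)=(11*31+82)%997=423 -> [772, 128, 423]
  L2: h(772,128)=(772*31+128)%997=132 h(423,423)=(423*31+423)%997=575 -> [132, 575]
  L3: h(132,575)=(132*31+575)%997=679 -> [679]
  root = 679 != target 438
Candidate C: set leaf[4] = 87 -> leaves = [24, 28, 41, 50, 87, 82]
  L0: [24, 28, 41, 50, 87, 82]
  L1: h(24,28)=(24*31+28)%997=772 h(41,50)=(41*31+50)%997=324 h(87,82)=(87*31+82)%997=785 -> [772, 324, 785]
  L2: h(772,324)=(772*31+324)%997=328 h(785,785)=(785*31+785)%997=195 -> [328, 195]
  L3: h(328,195)=(328*31+195)%997=393 -> [393]
  root = 393 != target 438
Candidate D: set leaf[2] = 78 -> leaves = [24, 28, 78, 50, 11, 82]
  L0: [24, 28, 78, 50, 11, 82]
  L1: h(24,28)=(24*31+28)%997=772 h(78,50)=(78*31+50)%997=474 h(11,82)=(11*31+82)%997=423 -> [772, 474, 423]
  L2: h(772,474)=(772*31+474)%997=478 h(423,423)=(423*31+423)%997=575 -> [478, 575]
  L3: h(478,575)=(478*31+575)%997=438 -> [438]
  root = 438 == target 438  ** MATCH **
Candidate D produces the target root.

Answer: D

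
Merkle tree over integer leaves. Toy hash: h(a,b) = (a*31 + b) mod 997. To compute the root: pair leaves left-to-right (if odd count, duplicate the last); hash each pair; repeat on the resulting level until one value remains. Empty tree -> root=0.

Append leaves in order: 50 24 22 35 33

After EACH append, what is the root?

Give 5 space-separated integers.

After append 50 (leaves=[50]):
  L0: [50]
  root=50
After append 24 (leaves=[50, 24]):
  L0: [50, 24]
  L1: h(50,24)=(50*31+24)%997=577 -> [577]
  root=577
After append 22 (leaves=[50, 24, 22]):
  L0: [50, 24, 22]
  L1: h(50,24)=(50*31+24)%997=577 h(22,22)=(22*31+22)%997=704 -> [577, 704]
  L2: h(577,704)=(577*31+704)%997=645 -> [645]
  root=645
After append 35 (leaves=[50, 24, 22, 35]):
  L0: [50, 24, 22, 35]
  L1: h(50,24)=(50*31+24)%997=577 h(22,35)=(22*31+35)%997=717 -> [577, 717]
  L2: h(577,717)=(577*31+717)%997=658 -> [658]
  root=658
After append 33 (leaves=[50, 24, 22, 35, 33]):
  L0: [50, 24, 22, 35, 33]
  L1: h(50,24)=(50*31+24)%997=577 h(22,35)=(22*31+35)%997=717 h(33,33)=(33*31+33)%997=59 -> [577, 717, 59]
  L2: h(577,717)=(577*31+717)%997=658 h(59,59)=(59*31+59)%997=891 -> [658, 891]
  L3: h(658,891)=(658*31+891)%997=352 -> [352]
  root=352

Answer: 50 577 645 658 352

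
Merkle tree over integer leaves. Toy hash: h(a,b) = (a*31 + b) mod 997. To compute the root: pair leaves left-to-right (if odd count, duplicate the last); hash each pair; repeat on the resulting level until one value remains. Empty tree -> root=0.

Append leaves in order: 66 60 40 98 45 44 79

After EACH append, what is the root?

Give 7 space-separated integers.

Answer: 66 112 764 822 775 743 835

Derivation:
After append 66 (leaves=[66]):
  L0: [66]
  root=66
After append 60 (leaves=[66, 60]):
  L0: [66, 60]
  L1: h(66,60)=(66*31+60)%997=112 -> [112]
  root=112
After append 40 (leaves=[66, 60, 40]):
  L0: [66, 60, 40]
  L1: h(66,60)=(66*31+60)%997=112 h(40,40)=(40*31+40)%997=283 -> [112, 283]
  L2: h(112,283)=(112*31+283)%997=764 -> [764]
  root=764
After append 98 (leaves=[66, 60, 40, 98]):
  L0: [66, 60, 40, 98]
  L1: h(66,60)=(66*31+60)%997=112 h(40,98)=(40*31+98)%997=341 -> [112, 341]
  L2: h(112,341)=(112*31+341)%997=822 -> [822]
  root=822
After append 45 (leaves=[66, 60, 40, 98, 45]):
  L0: [66, 60, 40, 98, 45]
  L1: h(66,60)=(66*31+60)%997=112 h(40,98)=(40*31+98)%997=341 h(45,45)=(45*31+45)%997=443 -> [112, 341, 443]
  L2: h(112,341)=(112*31+341)%997=822 h(443,443)=(443*31+443)%997=218 -> [822, 218]
  L3: h(822,218)=(822*31+218)%997=775 -> [775]
  root=775
After append 44 (leaves=[66, 60, 40, 98, 45, 44]):
  L0: [66, 60, 40, 98, 45, 44]
  L1: h(66,60)=(66*31+60)%997=112 h(40,98)=(40*31+98)%997=341 h(45,44)=(45*31+44)%997=442 -> [112, 341, 442]
  L2: h(112,341)=(112*31+341)%997=822 h(442,442)=(442*31+442)%997=186 -> [822, 186]
  L3: h(822,186)=(822*31+186)%997=743 -> [743]
  root=743
After append 79 (leaves=[66, 60, 40, 98, 45, 44, 79]):
  L0: [66, 60, 40, 98, 45, 44, 79]
  L1: h(66,60)=(66*31+60)%997=112 h(40,98)=(40*31+98)%997=341 h(45,44)=(45*31+44)%997=442 h(79,79)=(79*31+79)%997=534 -> [112, 341, 442, 534]
  L2: h(112,341)=(112*31+341)%997=822 h(442,534)=(442*31+534)%997=278 -> [822, 278]
  L3: h(822,278)=(822*31+278)%997=835 -> [835]
  root=835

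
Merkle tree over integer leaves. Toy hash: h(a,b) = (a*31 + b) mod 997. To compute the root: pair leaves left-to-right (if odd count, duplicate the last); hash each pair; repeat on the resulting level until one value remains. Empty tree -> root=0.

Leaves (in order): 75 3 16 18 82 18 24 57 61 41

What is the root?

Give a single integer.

Answer: 363

Derivation:
L0: [75, 3, 16, 18, 82, 18, 24, 57, 61, 41]
L1: h(75,3)=(75*31+3)%997=334 h(16,18)=(16*31+18)%997=514 h(82,18)=(82*31+18)%997=566 h(24,57)=(24*31+57)%997=801 h(61,41)=(61*31+41)%997=935 -> [334, 514, 566, 801, 935]
L2: h(334,514)=(334*31+514)%997=898 h(566,801)=(566*31+801)%997=401 h(935,935)=(935*31+935)%997=10 -> [898, 401, 10]
L3: h(898,401)=(898*31+401)%997=323 h(10,10)=(10*31+10)%997=320 -> [323, 320]
L4: h(323,320)=(323*31+320)%997=363 -> [363]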